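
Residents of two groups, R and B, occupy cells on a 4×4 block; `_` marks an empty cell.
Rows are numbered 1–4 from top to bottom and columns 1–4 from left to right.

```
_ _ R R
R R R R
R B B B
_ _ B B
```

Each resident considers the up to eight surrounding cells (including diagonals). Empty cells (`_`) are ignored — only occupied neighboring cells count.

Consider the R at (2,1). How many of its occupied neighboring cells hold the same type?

2

Occupied neighbors of (2,1): (2,2)=R, (3,1)=R, (3,2)=B.
Same type (R): 2 of 3.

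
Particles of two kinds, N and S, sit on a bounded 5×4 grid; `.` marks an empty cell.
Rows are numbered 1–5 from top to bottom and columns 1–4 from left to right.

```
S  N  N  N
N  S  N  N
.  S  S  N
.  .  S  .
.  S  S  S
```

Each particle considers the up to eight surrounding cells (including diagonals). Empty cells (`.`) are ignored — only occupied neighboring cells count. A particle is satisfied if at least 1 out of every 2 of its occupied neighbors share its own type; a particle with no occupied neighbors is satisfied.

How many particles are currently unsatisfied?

(1,1)S 1/3 unhappy
(1,2)N 3/5 ok
(1,3)N 4/5 ok
(1,4)N 3/3 ok
(2,1)N 1/4 unhappy
(2,2)S 3/7 unhappy
(2,3)N 5/8 ok
(2,4)N 4/5 ok
(3,2)S 3/5 ok
(3,3)S 3/6 ok
(3,4)N 2/4 ok
(4,3)S 5/6 ok
(5,2)S 2/2 ok
(5,3)S 3/3 ok
(5,4)S 2/2 ok
Unsatisfied: (1,1), (2,1), (2,2) — 3 in total.

3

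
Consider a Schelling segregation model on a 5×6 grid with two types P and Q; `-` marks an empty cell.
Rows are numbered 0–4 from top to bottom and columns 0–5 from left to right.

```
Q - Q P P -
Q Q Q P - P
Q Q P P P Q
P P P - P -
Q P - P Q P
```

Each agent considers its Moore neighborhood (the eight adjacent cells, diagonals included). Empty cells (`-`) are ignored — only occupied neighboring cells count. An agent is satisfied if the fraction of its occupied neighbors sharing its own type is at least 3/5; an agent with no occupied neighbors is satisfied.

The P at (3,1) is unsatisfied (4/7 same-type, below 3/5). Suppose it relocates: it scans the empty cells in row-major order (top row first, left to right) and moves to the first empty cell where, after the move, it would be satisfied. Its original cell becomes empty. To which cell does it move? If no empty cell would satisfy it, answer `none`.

Vacating (3,1). Empty cells in order:
  (0,1): 0/5 same-type → still unsatisfied.
  (0,5): 2/2 same-type → satisfied — stop here.

(0,5)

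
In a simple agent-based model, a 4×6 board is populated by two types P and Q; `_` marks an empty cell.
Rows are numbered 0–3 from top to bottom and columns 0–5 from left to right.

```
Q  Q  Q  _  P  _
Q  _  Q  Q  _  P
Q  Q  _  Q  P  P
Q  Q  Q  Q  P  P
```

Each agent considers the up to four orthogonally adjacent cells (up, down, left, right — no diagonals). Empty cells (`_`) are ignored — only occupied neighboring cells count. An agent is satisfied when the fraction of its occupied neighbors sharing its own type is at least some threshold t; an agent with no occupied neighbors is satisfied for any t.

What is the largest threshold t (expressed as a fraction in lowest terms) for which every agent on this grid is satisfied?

2/3

Row 0: (0,0)Q 2/2 · (0,1)Q 2/2 · (0,2)Q 2/2 · (0,4)P — no occupied neighbors
Row 1: (1,0)Q 2/2 · (1,2)Q 2/2 · (1,3)Q 2/2 · (1,5)P 1/1
Row 2: (2,0)Q 3/3 · (2,1)Q 2/2 · (2,3)Q 2/3 · (2,4)P 2/3 · (2,5)P 3/3
Row 3: (3,0)Q 2/2 · (3,1)Q 3/3 · (3,2)Q 2/2 · (3,3)Q 2/3 · (3,4)P 2/3 · (3,5)P 2/2
The smallest same-type fraction is 2/3 at (2,3), which reduces to 2/3. Any threshold above that leaves this agent unsatisfied.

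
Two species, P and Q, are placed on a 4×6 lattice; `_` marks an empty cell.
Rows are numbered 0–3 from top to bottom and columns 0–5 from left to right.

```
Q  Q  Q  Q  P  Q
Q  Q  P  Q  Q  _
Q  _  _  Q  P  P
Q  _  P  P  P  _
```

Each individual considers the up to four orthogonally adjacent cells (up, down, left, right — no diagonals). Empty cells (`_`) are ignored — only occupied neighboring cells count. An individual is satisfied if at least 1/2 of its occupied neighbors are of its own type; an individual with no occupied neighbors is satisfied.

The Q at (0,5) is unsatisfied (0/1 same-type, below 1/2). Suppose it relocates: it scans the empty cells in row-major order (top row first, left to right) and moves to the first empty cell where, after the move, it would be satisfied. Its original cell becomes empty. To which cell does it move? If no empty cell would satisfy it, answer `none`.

Vacating (0,5). Empty cells in order:
  (1,5): 1/2 same-type → satisfied — stop here.

(1,5)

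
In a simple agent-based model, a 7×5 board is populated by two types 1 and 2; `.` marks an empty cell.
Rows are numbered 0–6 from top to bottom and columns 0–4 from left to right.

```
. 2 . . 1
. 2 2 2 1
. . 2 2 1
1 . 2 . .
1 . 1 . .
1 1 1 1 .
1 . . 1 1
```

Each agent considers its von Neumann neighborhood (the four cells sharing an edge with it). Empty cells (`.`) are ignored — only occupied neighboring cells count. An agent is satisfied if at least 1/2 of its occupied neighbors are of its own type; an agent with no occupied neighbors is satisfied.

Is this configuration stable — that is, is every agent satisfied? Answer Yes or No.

Row 0: (0,1)2 1/1 satisfied · (0,4)1 1/1 satisfied
Row 1: (1,1)2 2/2 satisfied · (1,2)2 3/3 satisfied · (1,3)2 2/3 satisfied · (1,4)1 2/3 satisfied
Row 2: (2,2)2 3/3 satisfied · (2,3)2 2/3 satisfied · (2,4)1 1/2 satisfied
Row 3: (3,0)1 1/1 satisfied · (3,2)2 1/2 satisfied
Row 4: (4,0)1 2/2 satisfied · (4,2)1 1/2 satisfied
Row 5: (5,0)1 3/3 satisfied · (5,1)1 2/2 satisfied · (5,2)1 3/3 satisfied · (5,3)1 2/2 satisfied
Row 6: (6,0)1 1/1 satisfied · (6,3)1 2/2 satisfied · (6,4)1 1/1 satisfied
All meet the threshold, so the configuration is stable.

Yes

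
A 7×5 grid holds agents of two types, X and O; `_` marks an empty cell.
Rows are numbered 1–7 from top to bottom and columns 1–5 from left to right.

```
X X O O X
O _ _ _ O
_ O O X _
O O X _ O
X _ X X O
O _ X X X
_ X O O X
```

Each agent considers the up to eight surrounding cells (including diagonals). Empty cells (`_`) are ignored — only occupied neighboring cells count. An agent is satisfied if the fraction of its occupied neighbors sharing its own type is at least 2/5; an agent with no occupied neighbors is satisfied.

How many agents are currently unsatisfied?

12

(1,1)X 1/2 ok
(1,2)X 1/3 unhappy
(1,3)O 1/2 ok
(1,4)O 2/3 ok
(1,5)X 0/2 unhappy
(2,1)O 1/3 unhappy
(2,5)O 1/3 unhappy
(3,2)O 4/5 ok
(3,3)O 2/4 ok
(3,4)X 1/4 unhappy
(4,1)O 2/3 ok
(4,2)O 3/6 ok
(4,3)X 3/6 ok
(4,5)O 1/3 unhappy
(5,1)X 0/3 unhappy
(5,3)X 4/5 ok
(5,4)X 5/7 ok
(5,5)O 1/4 unhappy
(6,1)O 0/2 unhappy
(6,3)X 4/6 ok
(6,4)X 5/8 ok
(6,5)X 3/5 ok
(7,2)X 1/3 unhappy
(7,3)O 1/4 unhappy
(7,4)O 1/5 unhappy
(7,5)X 2/3 ok
Unsatisfied: (1,2), (1,5), (2,1), (2,5), (3,4), (4,5), (5,1), (5,5), (6,1), (7,2), (7,3), (7,4) — 12 in total.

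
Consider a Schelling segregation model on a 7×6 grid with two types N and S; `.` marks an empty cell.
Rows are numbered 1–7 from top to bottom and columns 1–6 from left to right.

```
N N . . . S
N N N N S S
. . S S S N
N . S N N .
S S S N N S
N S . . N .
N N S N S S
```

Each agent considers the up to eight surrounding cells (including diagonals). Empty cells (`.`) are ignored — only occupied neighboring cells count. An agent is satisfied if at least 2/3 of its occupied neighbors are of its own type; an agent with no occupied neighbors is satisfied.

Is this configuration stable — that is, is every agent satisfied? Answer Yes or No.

Row 1: (1,1)N 3/3 satisfied · (1,2)N 4/4 satisfied · (1,6)S 2/2 satisfied
Row 2: (2,1)N 3/3 satisfied · (2,2)N 4/5 satisfied · (2,3)N 3/5 not · (2,4)N 1/5 not · (2,5)S 4/6 satisfied · (2,6)S 3/4 satisfied
Row 3: (3,3)S 2/6 not · (3,4)S 4/8 not · (3,5)S 3/7 not · (3,6)N 1/4 not
Row 4: (4,1)N 0/2 not · (4,3)S 4/6 satisfied · (4,4)N 3/8 not · (4,5)N 4/7 not
Row 5: (5,1)S 2/4 not · (5,2)S 4/6 satisfied · (5,3)S 3/5 not · (5,4)N 4/6 satisfied · (5,5)N 4/5 satisfied · (5,6)S 0/3 not
Row 6: (6,1)N 2/5 not · (6,2)S 4/7 not · (6,5)N 3/6 not
Row 7: (7,1)N 2/3 satisfied · (7,2)N 2/4 not · (7,3)S 1/3 not · (7,4)N 1/3 not · (7,5)S 1/3 not · (7,6)S 1/2 not
For instance (2,3) has only 3/5 same-type neighbors, below 2/3.

No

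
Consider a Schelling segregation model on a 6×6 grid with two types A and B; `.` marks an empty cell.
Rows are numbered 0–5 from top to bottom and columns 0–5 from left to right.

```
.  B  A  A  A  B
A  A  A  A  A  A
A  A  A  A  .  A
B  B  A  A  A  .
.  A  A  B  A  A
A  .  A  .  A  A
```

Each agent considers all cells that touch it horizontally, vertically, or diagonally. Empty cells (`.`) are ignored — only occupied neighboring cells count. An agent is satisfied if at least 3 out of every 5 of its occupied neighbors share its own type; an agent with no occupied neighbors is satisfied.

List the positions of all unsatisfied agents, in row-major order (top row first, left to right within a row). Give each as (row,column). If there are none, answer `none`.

Row 0: (0,1)B 0/4 unhappy · (0,2)A 4/5 ok · (0,3)A 5/5 ok · (0,4)A 4/5 ok · (0,5)B 0/3 unhappy
Row 1: (1,0)A 3/4 ok · (1,1)A 6/7 ok · (1,2)A 7/8 ok · (1,3)A 7/7 ok · (1,4)A 6/7 ok · (1,5)A 3/4 ok
Row 2: (2,0)A 3/5 ok · (2,1)A 6/8 ok · (2,2)A 7/8 ok · (2,3)A 7/7 ok · (2,5)A 3/3 ok
Row 3: (3,0)B 1/4 unhappy · (3,1)B 1/7 unhappy · (3,2)A 6/8 ok · (3,3)A 6/7 ok · (3,4)A 5/6 ok
Row 4: (4,1)A 4/6 ok · (4,2)A 4/6 ok · (4,3)B 0/7 unhappy · (4,4)A 5/6 ok · (4,5)A 4/4 ok
Row 5: (5,0)A 1/1 ok · (5,2)A 2/3 ok · (5,4)A 3/4 ok · (5,5)A 3/3 ok

(0,1), (0,5), (3,0), (3,1), (4,3)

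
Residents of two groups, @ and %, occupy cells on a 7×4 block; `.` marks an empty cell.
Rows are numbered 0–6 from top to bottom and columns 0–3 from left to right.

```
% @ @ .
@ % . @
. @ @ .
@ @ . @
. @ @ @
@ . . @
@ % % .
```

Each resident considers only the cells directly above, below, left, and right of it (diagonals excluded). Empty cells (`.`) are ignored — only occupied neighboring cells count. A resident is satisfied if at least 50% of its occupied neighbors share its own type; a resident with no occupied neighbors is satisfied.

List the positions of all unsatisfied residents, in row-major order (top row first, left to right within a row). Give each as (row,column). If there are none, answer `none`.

(0,0)% 0/2 unhappy
(0,1)@ 1/3 unhappy
(0,2)@ 1/1 ok
(1,0)@ 0/2 unhappy
(1,1)% 0/3 unhappy
(1,3)@ 0/0 ok
(2,1)@ 2/3 ok
(2,2)@ 1/1 ok
(3,0)@ 1/1 ok
(3,1)@ 3/3 ok
(3,3)@ 1/1 ok
(4,1)@ 2/2 ok
(4,2)@ 2/2 ok
(4,3)@ 3/3 ok
(5,0)@ 1/1 ok
(5,3)@ 1/1 ok
(6,0)@ 1/2 ok
(6,1)% 1/2 ok
(6,2)% 1/1 ok

(0,0), (0,1), (1,0), (1,1)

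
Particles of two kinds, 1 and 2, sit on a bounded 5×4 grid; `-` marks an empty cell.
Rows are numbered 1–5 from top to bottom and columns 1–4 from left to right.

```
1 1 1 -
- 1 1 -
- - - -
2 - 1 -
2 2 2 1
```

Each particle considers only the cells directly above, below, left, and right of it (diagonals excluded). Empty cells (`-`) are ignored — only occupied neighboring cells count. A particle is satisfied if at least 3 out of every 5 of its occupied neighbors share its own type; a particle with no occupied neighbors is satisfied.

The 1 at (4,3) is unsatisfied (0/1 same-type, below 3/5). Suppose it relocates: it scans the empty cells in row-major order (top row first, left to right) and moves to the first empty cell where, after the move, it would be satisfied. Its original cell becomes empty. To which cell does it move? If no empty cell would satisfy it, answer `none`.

Vacating (4,3). Empty cells in order:
  (1,4): 1/1 same-type → satisfied — stop here.

(1,4)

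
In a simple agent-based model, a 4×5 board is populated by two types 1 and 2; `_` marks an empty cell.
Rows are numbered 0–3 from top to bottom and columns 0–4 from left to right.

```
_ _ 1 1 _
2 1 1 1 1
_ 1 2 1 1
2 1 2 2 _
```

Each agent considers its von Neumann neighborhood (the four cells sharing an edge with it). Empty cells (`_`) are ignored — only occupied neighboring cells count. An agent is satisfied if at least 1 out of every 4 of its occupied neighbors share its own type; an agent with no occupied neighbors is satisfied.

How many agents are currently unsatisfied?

2

Row 0: (0,2)1 2/2 ok · (0,3)1 2/2 ok
Row 1: (1,0)2 0/1 unhappy · (1,1)1 2/3 ok · (1,2)1 3/4 ok · (1,3)1 4/4 ok · (1,4)1 2/2 ok
Row 2: (2,1)1 2/3 ok · (2,2)2 1/4 ok · (2,3)1 2/4 ok · (2,4)1 2/2 ok
Row 3: (3,0)2 0/1 unhappy · (3,1)1 1/3 ok · (3,2)2 2/3 ok · (3,3)2 1/2 ok
Unsatisfied: (1,0), (3,0) — 2 in total.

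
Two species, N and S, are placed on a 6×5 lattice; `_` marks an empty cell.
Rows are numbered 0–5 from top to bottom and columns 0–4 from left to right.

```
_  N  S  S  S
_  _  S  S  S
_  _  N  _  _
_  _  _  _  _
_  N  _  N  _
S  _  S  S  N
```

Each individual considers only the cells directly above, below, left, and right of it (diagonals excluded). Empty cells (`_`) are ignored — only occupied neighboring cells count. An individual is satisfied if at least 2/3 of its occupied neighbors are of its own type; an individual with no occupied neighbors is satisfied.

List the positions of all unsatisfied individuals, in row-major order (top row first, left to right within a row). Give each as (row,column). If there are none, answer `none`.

(0,1), (2,2), (4,3), (5,3), (5,4)

(0,1)N 0/1 ✗
(0,2)S 2/3 ✓
(0,3)S 3/3 ✓
(0,4)S 2/2 ✓
(1,2)S 2/3 ✓
(1,3)S 3/3 ✓
(1,4)S 2/2 ✓
(2,2)N 0/1 ✗
(4,1)N 0/0 ✓
(4,3)N 0/1 ✗
(5,0)S 0/0 ✓
(5,2)S 1/1 ✓
(5,3)S 1/3 ✗
(5,4)N 0/1 ✗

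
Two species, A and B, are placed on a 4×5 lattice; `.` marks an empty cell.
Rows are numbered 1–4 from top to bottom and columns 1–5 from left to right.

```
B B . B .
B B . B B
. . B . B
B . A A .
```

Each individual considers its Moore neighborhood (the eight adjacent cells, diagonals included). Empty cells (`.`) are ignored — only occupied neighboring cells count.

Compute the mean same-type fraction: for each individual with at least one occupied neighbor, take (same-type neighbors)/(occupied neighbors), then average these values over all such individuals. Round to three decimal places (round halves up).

0.818

(1,1)B 3/3
(1,2)B 3/3
(1,4)B 2/2
(2,1)B 3/3
(2,2)B 4/4
(2,4)B 4/4
(2,5)B 3/3
(3,3)B 2/4
(3,5)B 2/3
(4,1)B — no occupied neighbors
(4,3)A 1/2
(4,4)A 1/3
Sum over 11 individuals: 3/3 + 3/3 + 2/2 + 3/3 + 4/4 + 4/4 + 3/3 + 2/4 + 2/3 + 1/2 + 1/3 = 9; mean = 9 ÷ 11 = 9/11 = 0.818181… → 0.818.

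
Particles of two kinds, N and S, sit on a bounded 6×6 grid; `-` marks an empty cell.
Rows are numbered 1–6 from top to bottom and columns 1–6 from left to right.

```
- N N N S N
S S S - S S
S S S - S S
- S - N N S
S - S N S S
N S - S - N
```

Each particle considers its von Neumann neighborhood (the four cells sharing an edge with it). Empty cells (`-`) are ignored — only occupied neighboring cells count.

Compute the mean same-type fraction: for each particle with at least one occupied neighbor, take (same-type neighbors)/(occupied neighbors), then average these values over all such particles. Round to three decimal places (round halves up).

0.533

(1,2)N 1/2
(1,3)N 2/3
(1,4)N 1/2
(1,5)S 1/3
(1,6)N 0/2
(2,1)S 2/2
(2,2)S 3/4
(2,3)S 2/3
(2,5)S 3/3
(2,6)S 2/3
(3,1)S 2/2
(3,2)S 4/4
(3,3)S 2/2
(3,5)S 2/3
(3,6)S 3/3
(4,2)S 1/1
(4,4)N 2/2
(4,5)N 1/4
(4,6)S 2/3
(5,1)S 0/1
(5,3)S 0/1
(5,4)N 1/4
(5,5)S 1/3
(5,6)S 2/3
(6,1)N 0/2
(6,2)S 0/1
(6,4)S 0/1
(6,6)N 0/1
Sum over 28 particles: 1/2 + 2/3 + 1/2 + 1/3 + 0/2 + 2/2 + 3/4 + 2/3 + 3/3 + 2/3 + 2/2 + 4/4 + 2/2 + 2/3 + 3/3 + 1/1 + 2/2 + 1/4 + 2/3 + 0/1 + 0/1 + 1/4 + 1/3 + 2/3 + 0/2 + 0/1 + 0/1 + 0/1 = 179/12; mean = 179/12 ÷ 28 = 179/336 = 0.532738… → 0.533.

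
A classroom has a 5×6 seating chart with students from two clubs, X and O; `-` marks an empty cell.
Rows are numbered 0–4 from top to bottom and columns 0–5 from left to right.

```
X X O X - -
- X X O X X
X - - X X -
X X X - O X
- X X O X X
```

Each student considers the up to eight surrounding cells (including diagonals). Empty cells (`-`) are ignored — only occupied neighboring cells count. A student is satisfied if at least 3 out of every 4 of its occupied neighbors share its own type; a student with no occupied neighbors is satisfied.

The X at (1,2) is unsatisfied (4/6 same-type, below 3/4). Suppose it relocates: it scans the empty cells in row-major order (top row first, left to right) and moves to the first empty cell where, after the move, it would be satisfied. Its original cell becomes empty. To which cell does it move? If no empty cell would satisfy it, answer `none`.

(0,4)

Vacating (1,2). Empty cells in order:
  (0,4): 3/4 same-type → satisfied — stop here.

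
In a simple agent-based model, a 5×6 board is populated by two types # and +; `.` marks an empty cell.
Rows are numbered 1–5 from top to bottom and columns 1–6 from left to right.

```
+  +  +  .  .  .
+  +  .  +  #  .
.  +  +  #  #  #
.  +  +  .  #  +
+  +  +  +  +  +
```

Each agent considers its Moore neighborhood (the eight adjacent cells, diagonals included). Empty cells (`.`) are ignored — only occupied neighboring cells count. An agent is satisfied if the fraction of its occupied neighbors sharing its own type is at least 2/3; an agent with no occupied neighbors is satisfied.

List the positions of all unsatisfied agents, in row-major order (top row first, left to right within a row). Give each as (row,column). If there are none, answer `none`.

Row 1: (1,1)+ 3/3 satisfied · (1,2)+ 4/4 satisfied · (1,3)+ 3/3 satisfied
Row 2: (2,1)+ 4/4 satisfied · (2,2)+ 6/6 satisfied · (2,4)+ 2/5 not · (2,5)# 3/4 satisfied
Row 3: (3,2)+ 5/5 satisfied · (3,3)+ 5/6 satisfied · (3,4)# 3/6 not · (3,5)# 4/6 satisfied · (3,6)# 3/4 satisfied
Row 4: (4,2)+ 6/6 satisfied · (4,3)+ 6/7 satisfied · (4,5)# 3/7 not · (4,6)+ 2/5 not
Row 5: (5,1)+ 2/2 satisfied · (5,2)+ 4/4 satisfied · (5,3)+ 4/4 satisfied · (5,4)+ 3/4 satisfied · (5,5)+ 3/4 satisfied · (5,6)+ 2/3 satisfied

(2,4), (3,4), (4,5), (4,6)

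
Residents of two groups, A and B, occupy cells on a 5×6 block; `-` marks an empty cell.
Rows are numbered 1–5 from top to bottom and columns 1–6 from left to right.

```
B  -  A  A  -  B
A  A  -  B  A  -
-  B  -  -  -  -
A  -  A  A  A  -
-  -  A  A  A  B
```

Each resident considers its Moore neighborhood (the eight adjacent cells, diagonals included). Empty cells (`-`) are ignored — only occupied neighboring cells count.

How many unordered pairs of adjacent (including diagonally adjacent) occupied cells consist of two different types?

12

Scan each occupied cell's neighbors to the right and below (and the two forward diagonals) so each pair is counted once.
Row 1: B(1,1)–A(2,1)≠ B(1,1)–A(2,2)≠ A(1,3)–A(1,4)= A(1,3)–B(2,4)≠ A(1,3)–A(2,2)= A(1,4)–B(2,4)≠ A(1,4)–A(2,5)= B(1,6)–A(2,5)≠  → 5/8 unlike.
Row 2: A(2,1)–A(2,2)= A(2,1)–B(3,2)≠ A(2,2)–B(3,2)≠ B(2,4)–A(2,5)≠  → 3/4 unlike.
Row 3: B(3,2)–A(4,3)≠ B(3,2)–A(4,1)≠  → 2/2 unlike.
Row 4: A(4,3)–A(4,4)= A(4,3)–A(5,3)= A(4,3)–A(5,4)= A(4,4)–A(4,5)= A(4,4)–A(5,4)= A(4,4)–A(5,5)= A(4,4)–A(5,3)= A(4,5)–A(5,5)= A(4,5)–B(5,6)≠ A(4,5)–A(5,4)=  → 1/10 unlike.
Row 5: A(5,3)–A(5,4)= A(5,4)–A(5,5)= A(5,5)–B(5,6)≠  → 1/3 unlike.
Total adjacent occupied pairs: 27; unlike-type pairs: 12.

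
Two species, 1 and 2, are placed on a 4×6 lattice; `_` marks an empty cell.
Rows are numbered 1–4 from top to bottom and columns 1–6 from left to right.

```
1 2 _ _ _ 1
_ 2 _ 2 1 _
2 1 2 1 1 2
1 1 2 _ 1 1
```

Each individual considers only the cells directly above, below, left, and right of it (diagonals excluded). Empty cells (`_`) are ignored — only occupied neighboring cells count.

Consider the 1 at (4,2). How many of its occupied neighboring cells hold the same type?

2

Occupied neighbors of (4,2): (3,2)=1, (4,1)=1, (4,3)=2.
Same type (1): 2 of 3.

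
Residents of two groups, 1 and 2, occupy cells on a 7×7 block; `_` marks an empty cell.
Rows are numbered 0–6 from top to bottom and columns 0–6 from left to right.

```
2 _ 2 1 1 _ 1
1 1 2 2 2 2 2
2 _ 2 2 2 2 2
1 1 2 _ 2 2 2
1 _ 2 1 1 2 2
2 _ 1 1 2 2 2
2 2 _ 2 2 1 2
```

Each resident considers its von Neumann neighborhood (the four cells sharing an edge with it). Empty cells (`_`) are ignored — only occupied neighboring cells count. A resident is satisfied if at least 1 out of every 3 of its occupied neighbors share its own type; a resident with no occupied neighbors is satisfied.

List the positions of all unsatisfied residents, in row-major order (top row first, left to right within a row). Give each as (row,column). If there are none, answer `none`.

Row 0: (0,0)2 0/1 not · (0,2)2 1/2 satisfied · (0,3)1 1/3 satisfied · (0,4)1 1/2 satisfied · (0,6)1 0/1 not
Row 1: (1,0)1 1/3 satisfied · (1,1)1 1/2 satisfied · (1,2)2 3/4 satisfied · (1,3)2 3/4 satisfied · (1,4)2 3/4 satisfied · (1,5)2 3/3 satisfied · (1,6)2 2/3 satisfied
Row 2: (2,0)2 0/2 not · (2,2)2 3/3 satisfied · (2,3)2 3/3 satisfied · (2,4)2 4/4 satisfied · (2,5)2 4/4 satisfied · (2,6)2 3/3 satisfied
Row 3: (3,0)1 2/3 satisfied · (3,1)1 1/2 satisfied · (3,2)2 2/3 satisfied · (3,4)2 2/3 satisfied · (3,5)2 4/4 satisfied · (3,6)2 3/3 satisfied
Row 4: (4,0)1 1/2 satisfied · (4,2)2 1/3 satisfied · (4,3)1 2/3 satisfied · (4,4)1 1/4 not · (4,5)2 3/4 satisfied · (4,6)2 3/3 satisfied
Row 5: (5,0)2 1/2 satisfied · (5,2)1 1/2 satisfied · (5,3)1 2/4 satisfied · (5,4)2 2/4 satisfied · (5,5)2 3/4 satisfied · (5,6)2 3/3 satisfied
Row 6: (6,0)2 2/2 satisfied · (6,1)2 1/1 satisfied · (6,3)2 1/2 satisfied · (6,4)2 2/3 satisfied · (6,5)1 0/3 not · (6,6)2 1/2 satisfied

(0,0), (0,6), (2,0), (4,4), (6,5)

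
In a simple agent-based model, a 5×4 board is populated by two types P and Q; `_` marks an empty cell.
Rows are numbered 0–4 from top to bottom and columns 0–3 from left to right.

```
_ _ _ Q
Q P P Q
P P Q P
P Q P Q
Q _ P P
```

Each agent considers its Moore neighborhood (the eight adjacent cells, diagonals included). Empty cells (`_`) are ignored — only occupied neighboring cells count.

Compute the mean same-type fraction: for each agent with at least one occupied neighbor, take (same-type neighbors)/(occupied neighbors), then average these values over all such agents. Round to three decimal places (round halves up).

0.458

Row 0: (0,3)Q 1/2
Row 1: (1,0)Q 0/3 · (1,1)P 3/5 · (1,2)P 3/6 · (1,3)Q 2/4
Row 2: (2,0)P 3/5 · (2,1)P 5/8 · (2,2)Q 3/8 · (2,3)P 2/5
Row 3: (3,0)P 2/4 · (3,1)Q 2/7 · (3,2)P 4/7 · (3,3)Q 1/5
Row 4: (4,0)Q 1/2 · (4,2)P 2/4 · (4,3)P 2/3
Sum over 16 agents: 1/2 + 0/3 + 3/5 + 3/6 + 2/4 + 3/5 + 5/8 + 3/8 + 2/5 + 2/4 + 2/7 + 4/7 + 1/5 + 1/2 + 2/4 + 2/3 = 769/105; mean = 769/105 ÷ 16 = 769/1680 = 0.457738… → 0.458.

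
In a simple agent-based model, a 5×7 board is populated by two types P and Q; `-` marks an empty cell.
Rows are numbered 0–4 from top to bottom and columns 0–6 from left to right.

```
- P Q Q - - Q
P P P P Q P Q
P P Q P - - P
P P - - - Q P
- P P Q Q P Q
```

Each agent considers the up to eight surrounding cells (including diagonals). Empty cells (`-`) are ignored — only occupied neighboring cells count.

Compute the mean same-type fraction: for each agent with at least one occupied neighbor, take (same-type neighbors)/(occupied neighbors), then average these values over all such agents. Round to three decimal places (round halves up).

0.556

(0,1)P 3/4
(0,2)Q 1/5
(0,3)Q 2/4
(0,6)Q 1/2
(1,0)P 4/4
(1,1)P 5/7
(1,2)P 5/8
(1,3)P 2/6
(1,4)Q 1/4
(1,5)P 1/4
(1,6)Q 1/3
(2,0)P 5/5
(2,1)P 6/7
(2,2)Q 0/6
(2,3)P 2/4
(2,6)P 2/4
(3,0)P 4/4
(3,1)P 5/6
(3,5)Q 2/5
(3,6)P 2/4
(4,1)P 3/3
(4,2)P 2/3
(4,3)Q 1/2
(4,4)Q 2/3
(4,5)P 1/4
(4,6)Q 1/3
Sum over 26 agents: 3/4 + 1/5 + 2/4 + 1/2 + 4/4 + 5/7 + 5/8 + 2/6 + 1/4 + 1/4 + 1/3 + 5/5 + 6/7 + 0/6 + 2/4 + 2/4 + 4/4 + 5/6 + 2/5 + 2/4 + 3/3 + 2/3 + 1/2 + 2/3 + 1/4 + 1/3 = 12149/840; mean = 12149/840 ÷ 26 = 12149/21840 = 0.556272… → 0.556.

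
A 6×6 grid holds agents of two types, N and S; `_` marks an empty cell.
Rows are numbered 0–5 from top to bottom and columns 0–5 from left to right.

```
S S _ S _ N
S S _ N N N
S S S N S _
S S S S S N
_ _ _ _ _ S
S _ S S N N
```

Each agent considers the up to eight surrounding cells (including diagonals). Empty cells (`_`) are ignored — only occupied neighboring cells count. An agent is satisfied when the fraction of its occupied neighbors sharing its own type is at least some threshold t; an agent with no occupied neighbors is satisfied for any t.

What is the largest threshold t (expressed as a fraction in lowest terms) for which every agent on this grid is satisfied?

0/1

(0,0)S 3/3
(0,1)S 3/3
(0,3)S 0/2
(0,5)N 2/2
(1,0)S 5/5
(1,1)S 6/6
(1,3)N 2/5
(1,4)N 4/6
(1,5)N 2/3
(2,0)S 5/5
(2,1)S 7/7
(2,2)S 5/7
(2,3)N 2/7
(2,4)S 2/7
(3,0)S 3/3
(3,1)S 5/5
(3,2)S 4/5
(3,3)S 4/5
(3,4)S 3/5
(3,5)N 0/3
(4,5)S 1/4
(5,0)S — no occupied neighbors
(5,2)S 1/1
(5,3)S 1/2
(5,4)N 1/3
(5,5)N 1/2
The smallest same-type fraction is 0/2 at (0,3), which reduces to 0/1. Any threshold above that leaves this agent unsatisfied.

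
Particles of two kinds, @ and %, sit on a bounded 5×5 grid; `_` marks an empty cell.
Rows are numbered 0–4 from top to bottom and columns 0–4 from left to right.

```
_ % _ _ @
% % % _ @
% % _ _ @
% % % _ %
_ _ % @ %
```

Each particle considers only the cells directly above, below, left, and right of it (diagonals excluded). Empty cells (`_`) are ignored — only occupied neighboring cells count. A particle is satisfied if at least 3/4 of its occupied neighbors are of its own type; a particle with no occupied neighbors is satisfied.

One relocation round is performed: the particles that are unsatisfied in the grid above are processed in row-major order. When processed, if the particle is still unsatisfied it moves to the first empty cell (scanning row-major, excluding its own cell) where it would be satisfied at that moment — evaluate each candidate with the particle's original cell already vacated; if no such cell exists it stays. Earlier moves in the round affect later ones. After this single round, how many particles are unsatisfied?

Initially unsatisfied (in order): (2,4), (3,4), (4,2), (4,3), (4,4).
  (2,4) → (0,3).
  (3,4): now satisfied by earlier moves; stays.
  (4,2) → (0,0).
  (4,3) → (2,3).
  (4,4): now satisfied by earlier moves; stays.
Resulting grid:
% % _ @ @
% % % _ @
% % _ @ _
% % % _ %
_ _ _ _ %
All satisfied now.

0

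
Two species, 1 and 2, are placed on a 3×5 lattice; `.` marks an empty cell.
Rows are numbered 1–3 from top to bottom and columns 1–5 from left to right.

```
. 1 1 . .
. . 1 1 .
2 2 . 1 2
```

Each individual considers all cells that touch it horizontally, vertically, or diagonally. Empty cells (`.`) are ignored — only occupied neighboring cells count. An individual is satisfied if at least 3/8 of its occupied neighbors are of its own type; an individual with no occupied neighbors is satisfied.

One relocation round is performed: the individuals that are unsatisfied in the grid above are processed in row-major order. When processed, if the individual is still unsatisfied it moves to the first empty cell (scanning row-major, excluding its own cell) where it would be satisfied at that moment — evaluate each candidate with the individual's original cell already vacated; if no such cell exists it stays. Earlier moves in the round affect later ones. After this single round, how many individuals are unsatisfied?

Initially unsatisfied (in order): (3,5).
  (3,5) → (2,1).
Resulting grid:
. 1 1 . .
2 . 1 1 .
2 2 . 1 .
All satisfied now.

0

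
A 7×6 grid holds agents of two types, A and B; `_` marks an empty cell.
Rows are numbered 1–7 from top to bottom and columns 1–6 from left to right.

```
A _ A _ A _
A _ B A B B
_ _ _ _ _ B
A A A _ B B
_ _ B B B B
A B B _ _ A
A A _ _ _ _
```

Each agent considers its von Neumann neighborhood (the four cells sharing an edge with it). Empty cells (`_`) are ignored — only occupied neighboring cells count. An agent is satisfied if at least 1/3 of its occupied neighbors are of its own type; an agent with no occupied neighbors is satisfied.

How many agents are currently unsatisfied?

Row 1: (1,1)A 1/1 ✓ · (1,3)A 0/1 ✗ · (1,5)A 0/1 ✗
Row 2: (2,1)A 1/1 ✓ · (2,3)B 0/2 ✗ · (2,4)A 0/2 ✗ · (2,5)B 1/3 ✓ · (2,6)B 2/2 ✓
Row 3: (3,6)B 2/2 ✓
Row 4: (4,1)A 1/1 ✓ · (4,2)A 2/2 ✓ · (4,3)A 1/2 ✓ · (4,5)B 2/2 ✓ · (4,6)B 3/3 ✓
Row 5: (5,3)B 2/3 ✓ · (5,4)B 2/2 ✓ · (5,5)B 3/3 ✓ · (5,6)B 2/3 ✓
Row 6: (6,1)A 1/2 ✓ · (6,2)B 1/3 ✓ · (6,3)B 2/2 ✓ · (6,6)A 0/1 ✗
Row 7: (7,1)A 2/2 ✓ · (7,2)A 1/2 ✓
Unsatisfied: (1,3), (1,5), (2,3), (2,4), (6,6) — 5 in total.

5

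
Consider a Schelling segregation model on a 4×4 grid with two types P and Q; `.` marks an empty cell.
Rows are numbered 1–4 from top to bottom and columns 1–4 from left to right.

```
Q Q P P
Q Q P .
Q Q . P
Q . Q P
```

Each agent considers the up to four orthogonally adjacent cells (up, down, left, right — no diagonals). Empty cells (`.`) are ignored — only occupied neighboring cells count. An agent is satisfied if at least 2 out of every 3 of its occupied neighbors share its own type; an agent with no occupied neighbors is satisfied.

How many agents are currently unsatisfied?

(1,1)Q 2/2 satisfied
(1,2)Q 2/3 satisfied
(1,3)P 2/3 satisfied
(1,4)P 1/1 satisfied
(2,1)Q 3/3 satisfied
(2,2)Q 3/4 satisfied
(2,3)P 1/2 not
(3,1)Q 3/3 satisfied
(3,2)Q 2/2 satisfied
(3,4)P 1/1 satisfied
(4,1)Q 1/1 satisfied
(4,3)Q 0/1 not
(4,4)P 1/2 not
Unsatisfied: (2,3), (4,3), (4,4) — 3 in total.

3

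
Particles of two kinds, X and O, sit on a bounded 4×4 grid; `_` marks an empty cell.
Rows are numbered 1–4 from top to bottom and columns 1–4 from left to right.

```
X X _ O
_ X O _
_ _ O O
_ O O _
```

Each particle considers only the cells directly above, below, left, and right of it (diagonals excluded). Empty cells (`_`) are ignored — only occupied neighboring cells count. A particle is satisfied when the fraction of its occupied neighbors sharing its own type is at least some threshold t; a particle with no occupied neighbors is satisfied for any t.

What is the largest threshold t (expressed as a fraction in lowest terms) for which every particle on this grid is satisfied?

1/2

Row 1: (1,1)X 1/1 · (1,2)X 2/2 · (1,4)O — no occupied neighbors
Row 2: (2,2)X 1/2 · (2,3)O 1/2
Row 3: (3,3)O 3/3 · (3,4)O 1/1
Row 4: (4,2)O 1/1 · (4,3)O 2/2
The smallest same-type fraction is 1/2 at (2,2), which reduces to 1/2. Any threshold above that leaves this particle unsatisfied.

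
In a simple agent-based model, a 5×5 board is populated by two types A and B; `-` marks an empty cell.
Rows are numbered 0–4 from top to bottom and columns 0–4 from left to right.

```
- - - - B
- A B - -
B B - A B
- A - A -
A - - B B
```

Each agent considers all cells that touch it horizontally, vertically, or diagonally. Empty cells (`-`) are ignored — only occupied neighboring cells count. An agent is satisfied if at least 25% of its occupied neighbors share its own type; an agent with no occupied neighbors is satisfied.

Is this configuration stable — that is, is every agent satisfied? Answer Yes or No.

No

(0,4)B 0/0 ✓
(1,1)A 0/3 ✗
(1,2)B 1/3 ✓
(2,0)B 1/3 ✓
(2,1)B 2/4 ✓
(2,3)A 1/3 ✓
(2,4)B 0/2 ✗
(3,1)A 1/3 ✓
(3,3)A 1/4 ✓
(4,0)A 1/1 ✓
(4,3)B 1/2 ✓
(4,4)B 1/2 ✓
For instance (1,1) has only 0/3 same-type neighbors, below 1/4.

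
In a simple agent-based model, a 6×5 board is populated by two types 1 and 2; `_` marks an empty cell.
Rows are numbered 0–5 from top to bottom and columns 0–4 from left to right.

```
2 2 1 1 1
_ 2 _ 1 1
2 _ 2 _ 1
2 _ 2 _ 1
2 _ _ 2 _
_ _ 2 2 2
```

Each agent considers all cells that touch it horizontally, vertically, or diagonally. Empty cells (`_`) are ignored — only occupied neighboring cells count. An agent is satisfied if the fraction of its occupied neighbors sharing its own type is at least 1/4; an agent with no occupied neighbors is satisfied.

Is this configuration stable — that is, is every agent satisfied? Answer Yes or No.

Row 0: (0,0)2 2/2 ✓ · (0,1)2 2/3 ✓ · (0,2)1 2/4 ✓ · (0,3)1 4/4 ✓ · (0,4)1 3/3 ✓
Row 1: (1,1)2 4/5 ✓ · (1,3)1 5/6 ✓ · (1,4)1 4/4 ✓
Row 2: (2,0)2 2/2 ✓ · (2,2)2 2/3 ✓ · (2,4)1 3/3 ✓
Row 3: (3,0)2 2/2 ✓ · (3,2)2 2/2 ✓ · (3,4)1 1/2 ✓
Row 4: (4,0)2 1/1 ✓ · (4,3)2 4/5 ✓
Row 5: (5,2)2 2/2 ✓ · (5,3)2 3/3 ✓ · (5,4)2 2/2 ✓
All meet the threshold, so the configuration is stable.

Yes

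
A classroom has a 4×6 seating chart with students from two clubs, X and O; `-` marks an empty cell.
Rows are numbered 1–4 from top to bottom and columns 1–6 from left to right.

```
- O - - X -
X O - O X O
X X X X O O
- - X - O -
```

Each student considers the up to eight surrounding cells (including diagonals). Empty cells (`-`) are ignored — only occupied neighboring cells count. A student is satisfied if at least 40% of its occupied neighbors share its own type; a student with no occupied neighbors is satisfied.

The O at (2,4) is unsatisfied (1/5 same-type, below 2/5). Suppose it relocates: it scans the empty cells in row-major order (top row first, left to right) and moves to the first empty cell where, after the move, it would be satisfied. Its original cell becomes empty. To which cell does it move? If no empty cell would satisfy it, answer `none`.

(1,1)

Vacating (2,4). Empty cells in order:
  (1,1): 2/3 same-type → satisfied — stop here.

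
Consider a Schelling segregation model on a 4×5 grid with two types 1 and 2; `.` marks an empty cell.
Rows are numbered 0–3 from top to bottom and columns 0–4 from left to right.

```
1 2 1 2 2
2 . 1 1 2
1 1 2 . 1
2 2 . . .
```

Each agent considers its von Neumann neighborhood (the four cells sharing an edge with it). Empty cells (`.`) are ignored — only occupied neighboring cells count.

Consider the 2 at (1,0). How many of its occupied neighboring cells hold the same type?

Occupied neighbors of (1,0): (0,0)=1, (2,0)=1.
Same type (2): 0 of 2.

0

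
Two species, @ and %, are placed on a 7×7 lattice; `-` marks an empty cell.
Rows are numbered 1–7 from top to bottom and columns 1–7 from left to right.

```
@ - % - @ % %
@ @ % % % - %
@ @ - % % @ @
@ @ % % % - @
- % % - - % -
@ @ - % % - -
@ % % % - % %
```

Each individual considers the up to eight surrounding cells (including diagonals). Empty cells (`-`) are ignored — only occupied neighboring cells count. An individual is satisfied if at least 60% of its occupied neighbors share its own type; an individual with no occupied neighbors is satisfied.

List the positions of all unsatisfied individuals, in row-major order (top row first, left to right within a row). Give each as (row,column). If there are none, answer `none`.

(1,5), (2,7), (3,6), (4,2), (5,2), (6,1), (6,2), (7,2)

(1,1)@ 2/2 ✓
(1,3)% 2/3 ✓
(1,5)@ 0/3 ✗
(1,6)% 3/4 ✓
(1,7)% 2/2 ✓
(2,1)@ 4/4 ✓
(2,2)@ 4/6 ✓
(2,3)% 3/5 ✓
(2,4)% 5/6 ✓
(2,5)% 4/6 ✓
(2,7)% 2/4 ✗
(3,1)@ 5/5 ✓
(3,2)@ 5/7 ✓
(3,4)% 7/7 ✓
(3,5)% 5/6 ✓
(3,6)@ 2/6 ✗
(3,7)@ 2/3 ✓
(4,1)@ 3/4 ✓
(4,2)@ 3/6 ✗
(4,3)% 4/6 ✓
(4,4)% 5/5 ✓
(4,5)% 4/5 ✓
(4,7)@ 2/3 ✓
(5,2)% 2/6 ✗
(5,3)% 4/6 ✓
(5,6)% 2/3 ✓
(6,1)@ 2/4 ✗
(6,2)@ 2/6 ✗
(6,4)% 4/4 ✓
(6,5)% 4/4 ✓
(7,1)@ 2/3 ✓
(7,2)% 1/4 ✗
(7,3)% 3/4 ✓
(7,4)% 3/3 ✓
(7,6)% 2/2 ✓
(7,7)% 1/1 ✓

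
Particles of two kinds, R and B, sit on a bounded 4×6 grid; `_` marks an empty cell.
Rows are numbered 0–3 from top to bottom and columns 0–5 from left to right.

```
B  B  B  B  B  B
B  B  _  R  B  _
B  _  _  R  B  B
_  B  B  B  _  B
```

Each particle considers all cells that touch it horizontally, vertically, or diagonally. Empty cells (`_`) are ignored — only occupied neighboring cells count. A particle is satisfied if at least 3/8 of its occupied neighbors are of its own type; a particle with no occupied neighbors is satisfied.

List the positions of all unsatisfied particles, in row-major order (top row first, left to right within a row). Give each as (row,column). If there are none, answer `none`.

(1,3), (2,3)

Row 0: (0,0)B 3/3 satisfied · (0,1)B 4/4 satisfied · (0,2)B 3/4 satisfied · (0,3)B 3/4 satisfied · (0,4)B 3/4 satisfied · (0,5)B 2/2 satisfied
Row 1: (1,0)B 4/4 satisfied · (1,1)B 5/5 satisfied · (1,3)R 1/6 not · (1,4)B 5/7 satisfied
Row 2: (2,0)B 3/3 satisfied · (2,3)R 1/5 not · (2,4)B 4/6 satisfied · (2,5)B 3/3 satisfied
Row 3: (3,1)B 2/2 satisfied · (3,2)B 2/3 satisfied · (3,3)B 2/3 satisfied · (3,5)B 2/2 satisfied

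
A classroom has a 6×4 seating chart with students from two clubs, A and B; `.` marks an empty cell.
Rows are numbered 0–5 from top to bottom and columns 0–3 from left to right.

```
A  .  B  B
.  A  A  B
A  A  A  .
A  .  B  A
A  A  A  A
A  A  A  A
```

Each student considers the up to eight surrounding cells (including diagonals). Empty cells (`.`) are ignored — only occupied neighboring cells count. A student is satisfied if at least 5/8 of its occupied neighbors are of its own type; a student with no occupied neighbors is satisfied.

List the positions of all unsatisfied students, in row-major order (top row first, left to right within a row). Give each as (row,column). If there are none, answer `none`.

Row 0: (0,0)A 1/1 ✓ · (0,2)B 2/4 ✗ · (0,3)B 2/3 ✓
Row 1: (1,1)A 5/6 ✓ · (1,2)A 3/6 ✗ · (1,3)B 2/4 ✗
Row 2: (2,0)A 3/3 ✓ · (2,1)A 5/6 ✓ · (2,2)A 4/6 ✓
Row 3: (3,0)A 4/4 ✓ · (3,2)B 0/6 ✗ · (3,3)A 3/4 ✓
Row 4: (4,0)A 4/4 ✓ · (4,1)A 6/7 ✓ · (4,2)A 6/7 ✓ · (4,3)A 4/5 ✓
Row 5: (5,0)A 3/3 ✓ · (5,1)A 5/5 ✓ · (5,2)A 5/5 ✓ · (5,3)A 3/3 ✓

(0,2), (1,2), (1,3), (3,2)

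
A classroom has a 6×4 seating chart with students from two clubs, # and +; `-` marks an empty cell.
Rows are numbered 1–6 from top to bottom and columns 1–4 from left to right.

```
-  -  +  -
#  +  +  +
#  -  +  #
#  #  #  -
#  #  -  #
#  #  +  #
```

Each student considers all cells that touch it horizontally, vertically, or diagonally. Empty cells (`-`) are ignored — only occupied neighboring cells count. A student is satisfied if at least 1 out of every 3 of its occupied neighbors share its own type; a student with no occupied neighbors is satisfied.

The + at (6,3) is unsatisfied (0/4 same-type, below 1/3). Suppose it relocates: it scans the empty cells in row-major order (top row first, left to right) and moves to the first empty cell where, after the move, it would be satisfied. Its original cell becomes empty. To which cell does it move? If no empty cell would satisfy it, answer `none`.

Vacating (6,3). Empty cells in order:
  (1,1): 1/2 same-type → satisfied — stop here.

(1,1)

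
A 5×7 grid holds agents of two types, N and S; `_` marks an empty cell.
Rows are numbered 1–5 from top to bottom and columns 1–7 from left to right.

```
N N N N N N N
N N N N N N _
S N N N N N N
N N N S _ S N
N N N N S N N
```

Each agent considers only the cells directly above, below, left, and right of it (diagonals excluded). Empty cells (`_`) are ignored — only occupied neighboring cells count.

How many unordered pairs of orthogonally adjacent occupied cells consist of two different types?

11

Scan each occupied cell's neighbors to the right and below so each pair is counted once.
Row 1: N(1,1)–N(1,2)= N(1,1)–N(2,1)= N(1,2)–N(1,3)= N(1,2)–N(2,2)= N(1,3)–N(1,4)= N(1,3)–N(2,3)= N(1,4)–N(1,5)= N(1,4)–N(2,4)= N(1,5)–N(1,6)= N(1,5)–N(2,5)= N(1,6)–N(1,7)= N(1,6)–N(2,6)=  → 0/12 unlike.
Row 2: N(2,1)–N(2,2)= N(2,1)–S(3,1)≠ N(2,2)–N(2,3)= N(2,2)–N(3,2)= N(2,3)–N(2,4)= N(2,3)–N(3,3)= N(2,4)–N(2,5)= N(2,4)–N(3,4)= N(2,5)–N(2,6)= N(2,5)–N(3,5)= N(2,6)–N(3,6)=  → 1/11 unlike.
Row 3: S(3,1)–N(3,2)≠ S(3,1)–N(4,1)≠ N(3,2)–N(3,3)= N(3,2)–N(4,2)= N(3,3)–N(3,4)= N(3,3)–N(4,3)= N(3,4)–N(3,5)= N(3,4)–S(4,4)≠ N(3,5)–N(3,6)= N(3,6)–N(3,7)= N(3,6)–S(4,6)≠ N(3,7)–N(4,7)=  → 4/12 unlike.
Row 4: N(4,1)–N(4,2)= N(4,1)–N(5,1)= N(4,2)–N(4,3)= N(4,2)–N(5,2)= N(4,3)–S(4,4)≠ N(4,3)–N(5,3)= S(4,4)–N(5,4)≠ S(4,6)–N(4,7)≠ S(4,6)–N(5,6)≠ N(4,7)–N(5,7)=  → 4/10 unlike.
Row 5: N(5,1)–N(5,2)= N(5,2)–N(5,3)= N(5,3)–N(5,4)= N(5,4)–S(5,5)≠ S(5,5)–N(5,6)≠ N(5,6)–N(5,7)=  → 2/6 unlike.
Total adjacent occupied pairs: 51; unlike-type pairs: 11.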